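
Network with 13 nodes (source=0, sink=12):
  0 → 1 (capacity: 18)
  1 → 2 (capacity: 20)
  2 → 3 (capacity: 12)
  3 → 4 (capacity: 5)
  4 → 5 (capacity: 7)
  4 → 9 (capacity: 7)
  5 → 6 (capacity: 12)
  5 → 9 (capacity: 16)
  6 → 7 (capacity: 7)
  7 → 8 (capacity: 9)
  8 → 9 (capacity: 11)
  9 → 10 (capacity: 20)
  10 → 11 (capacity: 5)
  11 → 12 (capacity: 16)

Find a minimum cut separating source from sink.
Min cut value = 5, edges: (10,11)

Min cut value: 5
Partition: S = [0, 1, 2, 3, 4, 5, 6, 7, 8, 9, 10], T = [11, 12]
Cut edges: (10,11)

By max-flow min-cut theorem, max flow = min cut = 5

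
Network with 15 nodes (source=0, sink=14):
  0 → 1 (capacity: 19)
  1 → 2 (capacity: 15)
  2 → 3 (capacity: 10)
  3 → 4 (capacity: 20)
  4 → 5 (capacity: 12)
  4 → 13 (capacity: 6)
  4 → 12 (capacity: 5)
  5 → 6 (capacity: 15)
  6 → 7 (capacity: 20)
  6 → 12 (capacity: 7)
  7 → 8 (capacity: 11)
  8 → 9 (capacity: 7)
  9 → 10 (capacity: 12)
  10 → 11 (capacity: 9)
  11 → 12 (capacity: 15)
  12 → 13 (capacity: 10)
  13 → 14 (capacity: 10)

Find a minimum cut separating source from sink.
Min cut value = 10, edges: (13,14)

Min cut value: 10
Partition: S = [0, 1, 2, 3, 4, 5, 6, 7, 8, 9, 10, 11, 12, 13], T = [14]
Cut edges: (13,14)

By max-flow min-cut theorem, max flow = min cut = 10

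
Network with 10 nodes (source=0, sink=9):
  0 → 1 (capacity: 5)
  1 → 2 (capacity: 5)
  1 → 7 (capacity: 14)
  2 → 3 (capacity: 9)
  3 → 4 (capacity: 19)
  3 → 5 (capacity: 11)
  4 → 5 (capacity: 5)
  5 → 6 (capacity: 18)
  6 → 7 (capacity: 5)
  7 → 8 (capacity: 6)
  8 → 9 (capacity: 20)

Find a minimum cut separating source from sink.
Min cut value = 5, edges: (0,1)

Min cut value: 5
Partition: S = [0], T = [1, 2, 3, 4, 5, 6, 7, 8, 9]
Cut edges: (0,1)

By max-flow min-cut theorem, max flow = min cut = 5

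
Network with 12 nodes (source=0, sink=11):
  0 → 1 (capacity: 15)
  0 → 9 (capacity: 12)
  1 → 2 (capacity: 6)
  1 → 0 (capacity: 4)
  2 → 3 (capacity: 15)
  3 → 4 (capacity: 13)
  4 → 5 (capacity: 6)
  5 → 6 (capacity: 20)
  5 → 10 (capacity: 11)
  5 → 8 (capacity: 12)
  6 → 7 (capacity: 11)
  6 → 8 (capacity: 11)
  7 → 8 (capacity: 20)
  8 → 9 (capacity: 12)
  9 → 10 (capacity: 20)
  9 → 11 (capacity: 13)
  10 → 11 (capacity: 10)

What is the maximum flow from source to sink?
Maximum flow = 18

Max flow: 18

Flow assignment:
  0 → 1: 6/15
  0 → 9: 12/12
  1 → 2: 6/6
  2 → 3: 6/15
  3 → 4: 6/13
  4 → 5: 6/6
  5 → 10: 6/11
  9 → 11: 12/13
  10 → 11: 6/10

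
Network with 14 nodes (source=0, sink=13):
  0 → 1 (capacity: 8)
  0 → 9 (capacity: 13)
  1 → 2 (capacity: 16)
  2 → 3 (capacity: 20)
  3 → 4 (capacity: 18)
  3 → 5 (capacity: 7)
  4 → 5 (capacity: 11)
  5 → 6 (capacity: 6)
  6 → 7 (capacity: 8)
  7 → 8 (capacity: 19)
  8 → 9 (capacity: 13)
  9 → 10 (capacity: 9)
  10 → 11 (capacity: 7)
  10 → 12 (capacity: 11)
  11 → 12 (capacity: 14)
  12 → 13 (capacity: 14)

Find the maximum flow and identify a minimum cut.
Max flow = 9, Min cut edges: (9,10)

Maximum flow: 9
Minimum cut: (9,10)
Partition: S = [0, 1, 2, 3, 4, 5, 6, 7, 8, 9], T = [10, 11, 12, 13]

Max-flow min-cut theorem verified: both equal 9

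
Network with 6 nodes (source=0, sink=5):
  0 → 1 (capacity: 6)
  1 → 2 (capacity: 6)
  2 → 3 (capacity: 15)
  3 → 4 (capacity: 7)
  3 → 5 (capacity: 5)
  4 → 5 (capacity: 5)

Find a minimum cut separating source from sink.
Min cut value = 6, edges: (1,2)

Min cut value: 6
Partition: S = [0, 1], T = [2, 3, 4, 5]
Cut edges: (1,2)

By max-flow min-cut theorem, max flow = min cut = 6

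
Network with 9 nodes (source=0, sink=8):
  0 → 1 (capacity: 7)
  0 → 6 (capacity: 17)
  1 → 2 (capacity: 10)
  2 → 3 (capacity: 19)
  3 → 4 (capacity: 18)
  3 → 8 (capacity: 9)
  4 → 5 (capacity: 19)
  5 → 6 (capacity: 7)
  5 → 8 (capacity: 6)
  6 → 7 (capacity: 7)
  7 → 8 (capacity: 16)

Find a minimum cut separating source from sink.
Min cut value = 14, edges: (0,1), (6,7)

Min cut value: 14
Partition: S = [0, 6], T = [1, 2, 3, 4, 5, 7, 8]
Cut edges: (0,1), (6,7)

By max-flow min-cut theorem, max flow = min cut = 14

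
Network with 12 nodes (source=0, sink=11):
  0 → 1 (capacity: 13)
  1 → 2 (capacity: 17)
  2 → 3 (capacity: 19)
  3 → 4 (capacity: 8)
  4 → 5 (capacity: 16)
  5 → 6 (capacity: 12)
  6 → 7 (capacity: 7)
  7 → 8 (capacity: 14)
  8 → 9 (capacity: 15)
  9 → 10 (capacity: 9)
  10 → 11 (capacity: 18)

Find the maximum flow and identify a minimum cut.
Max flow = 7, Min cut edges: (6,7)

Maximum flow: 7
Minimum cut: (6,7)
Partition: S = [0, 1, 2, 3, 4, 5, 6], T = [7, 8, 9, 10, 11]

Max-flow min-cut theorem verified: both equal 7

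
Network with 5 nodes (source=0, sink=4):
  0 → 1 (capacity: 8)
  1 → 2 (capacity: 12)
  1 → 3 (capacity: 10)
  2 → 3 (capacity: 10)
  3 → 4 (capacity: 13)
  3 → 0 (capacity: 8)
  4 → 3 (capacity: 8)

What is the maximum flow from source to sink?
Maximum flow = 8

Max flow: 8

Flow assignment:
  0 → 1: 8/8
  1 → 3: 8/10
  3 → 4: 8/13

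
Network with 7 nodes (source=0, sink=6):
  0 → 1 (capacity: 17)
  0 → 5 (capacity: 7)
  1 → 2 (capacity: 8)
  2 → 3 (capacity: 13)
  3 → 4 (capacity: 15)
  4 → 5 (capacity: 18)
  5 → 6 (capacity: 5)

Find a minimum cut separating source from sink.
Min cut value = 5, edges: (5,6)

Min cut value: 5
Partition: S = [0, 1, 2, 3, 4, 5], T = [6]
Cut edges: (5,6)

By max-flow min-cut theorem, max flow = min cut = 5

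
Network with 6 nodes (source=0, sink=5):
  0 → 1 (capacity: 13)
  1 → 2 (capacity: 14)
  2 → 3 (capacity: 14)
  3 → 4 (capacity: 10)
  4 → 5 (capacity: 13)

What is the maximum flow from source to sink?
Maximum flow = 10

Max flow: 10

Flow assignment:
  0 → 1: 10/13
  1 → 2: 10/14
  2 → 3: 10/14
  3 → 4: 10/10
  4 → 5: 10/13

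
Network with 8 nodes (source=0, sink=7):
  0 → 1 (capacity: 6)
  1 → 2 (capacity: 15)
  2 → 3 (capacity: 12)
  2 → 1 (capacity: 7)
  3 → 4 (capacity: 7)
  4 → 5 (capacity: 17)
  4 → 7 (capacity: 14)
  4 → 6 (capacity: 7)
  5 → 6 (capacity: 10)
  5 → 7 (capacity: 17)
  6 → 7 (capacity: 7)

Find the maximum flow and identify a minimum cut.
Max flow = 6, Min cut edges: (0,1)

Maximum flow: 6
Minimum cut: (0,1)
Partition: S = [0], T = [1, 2, 3, 4, 5, 6, 7]

Max-flow min-cut theorem verified: both equal 6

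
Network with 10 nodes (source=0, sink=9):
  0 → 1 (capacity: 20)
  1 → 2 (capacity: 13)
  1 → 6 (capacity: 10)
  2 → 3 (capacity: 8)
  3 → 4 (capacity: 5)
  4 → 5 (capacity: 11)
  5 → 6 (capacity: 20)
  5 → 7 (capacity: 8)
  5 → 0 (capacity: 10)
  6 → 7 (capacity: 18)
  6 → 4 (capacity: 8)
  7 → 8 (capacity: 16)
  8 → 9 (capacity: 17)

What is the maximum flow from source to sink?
Maximum flow = 15

Max flow: 15

Flow assignment:
  0 → 1: 15/20
  1 → 2: 5/13
  1 → 6: 10/10
  2 → 3: 5/8
  3 → 4: 5/5
  4 → 5: 5/11
  5 → 7: 5/8
  6 → 7: 10/18
  7 → 8: 15/16
  8 → 9: 15/17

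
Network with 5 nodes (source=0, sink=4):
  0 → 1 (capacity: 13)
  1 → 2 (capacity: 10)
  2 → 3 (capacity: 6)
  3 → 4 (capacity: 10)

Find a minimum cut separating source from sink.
Min cut value = 6, edges: (2,3)

Min cut value: 6
Partition: S = [0, 1, 2], T = [3, 4]
Cut edges: (2,3)

By max-flow min-cut theorem, max flow = min cut = 6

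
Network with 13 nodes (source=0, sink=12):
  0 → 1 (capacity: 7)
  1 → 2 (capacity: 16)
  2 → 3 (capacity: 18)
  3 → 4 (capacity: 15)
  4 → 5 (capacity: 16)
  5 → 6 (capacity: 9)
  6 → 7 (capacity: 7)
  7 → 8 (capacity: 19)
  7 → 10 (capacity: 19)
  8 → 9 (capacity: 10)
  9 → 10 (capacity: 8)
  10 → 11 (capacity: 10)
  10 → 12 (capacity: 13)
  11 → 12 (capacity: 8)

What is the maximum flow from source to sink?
Maximum flow = 7

Max flow: 7

Flow assignment:
  0 → 1: 7/7
  1 → 2: 7/16
  2 → 3: 7/18
  3 → 4: 7/15
  4 → 5: 7/16
  5 → 6: 7/9
  6 → 7: 7/7
  7 → 10: 7/19
  10 → 12: 7/13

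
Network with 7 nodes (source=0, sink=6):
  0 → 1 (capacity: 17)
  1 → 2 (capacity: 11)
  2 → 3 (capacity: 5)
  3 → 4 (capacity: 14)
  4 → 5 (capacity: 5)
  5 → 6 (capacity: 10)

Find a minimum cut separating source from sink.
Min cut value = 5, edges: (4,5)

Min cut value: 5
Partition: S = [0, 1, 2, 3, 4], T = [5, 6]
Cut edges: (4,5)

By max-flow min-cut theorem, max flow = min cut = 5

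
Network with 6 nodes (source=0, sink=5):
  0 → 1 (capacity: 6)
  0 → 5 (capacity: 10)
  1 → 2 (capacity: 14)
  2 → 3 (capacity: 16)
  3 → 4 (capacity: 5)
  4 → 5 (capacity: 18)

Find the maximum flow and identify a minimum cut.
Max flow = 15, Min cut edges: (0,5), (3,4)

Maximum flow: 15
Minimum cut: (0,5), (3,4)
Partition: S = [0, 1, 2, 3], T = [4, 5]

Max-flow min-cut theorem verified: both equal 15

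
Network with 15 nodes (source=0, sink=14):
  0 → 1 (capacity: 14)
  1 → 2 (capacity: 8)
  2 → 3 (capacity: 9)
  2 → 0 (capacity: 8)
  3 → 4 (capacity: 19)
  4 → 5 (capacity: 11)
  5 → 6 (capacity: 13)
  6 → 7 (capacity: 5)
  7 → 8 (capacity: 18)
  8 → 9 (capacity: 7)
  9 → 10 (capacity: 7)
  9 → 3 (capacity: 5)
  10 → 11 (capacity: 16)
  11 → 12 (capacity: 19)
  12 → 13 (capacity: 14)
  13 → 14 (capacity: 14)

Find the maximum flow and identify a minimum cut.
Max flow = 5, Min cut edges: (6,7)

Maximum flow: 5
Minimum cut: (6,7)
Partition: S = [0, 1, 2, 3, 4, 5, 6], T = [7, 8, 9, 10, 11, 12, 13, 14]

Max-flow min-cut theorem verified: both equal 5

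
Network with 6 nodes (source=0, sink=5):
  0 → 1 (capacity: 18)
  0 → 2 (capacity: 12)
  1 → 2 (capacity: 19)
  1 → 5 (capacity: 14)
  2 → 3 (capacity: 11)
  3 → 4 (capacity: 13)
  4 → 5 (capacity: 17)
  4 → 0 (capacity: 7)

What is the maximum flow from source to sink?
Maximum flow = 25

Max flow: 25

Flow assignment:
  0 → 1: 14/18
  0 → 2: 11/12
  1 → 5: 14/14
  2 → 3: 11/11
  3 → 4: 11/13
  4 → 5: 11/17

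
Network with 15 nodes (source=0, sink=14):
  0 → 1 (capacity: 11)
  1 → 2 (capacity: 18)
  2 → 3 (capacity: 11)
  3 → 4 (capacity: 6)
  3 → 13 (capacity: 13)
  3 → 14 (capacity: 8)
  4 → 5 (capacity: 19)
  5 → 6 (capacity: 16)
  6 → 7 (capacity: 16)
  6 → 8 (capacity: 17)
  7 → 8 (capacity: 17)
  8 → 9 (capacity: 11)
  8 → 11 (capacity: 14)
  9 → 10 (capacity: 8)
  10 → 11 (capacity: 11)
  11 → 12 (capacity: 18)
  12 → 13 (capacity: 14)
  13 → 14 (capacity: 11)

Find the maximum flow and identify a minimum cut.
Max flow = 11, Min cut edges: (2,3)

Maximum flow: 11
Minimum cut: (2,3)
Partition: S = [0, 1, 2], T = [3, 4, 5, 6, 7, 8, 9, 10, 11, 12, 13, 14]

Max-flow min-cut theorem verified: both equal 11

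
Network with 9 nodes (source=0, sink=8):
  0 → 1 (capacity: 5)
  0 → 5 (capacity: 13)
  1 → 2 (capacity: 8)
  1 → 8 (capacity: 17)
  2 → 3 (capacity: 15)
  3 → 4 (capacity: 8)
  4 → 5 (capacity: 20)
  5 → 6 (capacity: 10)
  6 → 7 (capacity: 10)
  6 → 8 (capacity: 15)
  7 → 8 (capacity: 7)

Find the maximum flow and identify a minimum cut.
Max flow = 15, Min cut edges: (0,1), (5,6)

Maximum flow: 15
Minimum cut: (0,1), (5,6)
Partition: S = [0, 2, 3, 4, 5], T = [1, 6, 7, 8]

Max-flow min-cut theorem verified: both equal 15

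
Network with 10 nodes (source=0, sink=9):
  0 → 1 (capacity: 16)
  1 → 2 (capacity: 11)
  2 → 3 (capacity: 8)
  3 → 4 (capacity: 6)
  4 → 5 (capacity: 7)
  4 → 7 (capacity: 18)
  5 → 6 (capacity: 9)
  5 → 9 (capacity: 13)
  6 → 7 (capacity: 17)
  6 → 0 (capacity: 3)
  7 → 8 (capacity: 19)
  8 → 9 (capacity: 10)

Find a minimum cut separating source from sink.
Min cut value = 6, edges: (3,4)

Min cut value: 6
Partition: S = [0, 1, 2, 3], T = [4, 5, 6, 7, 8, 9]
Cut edges: (3,4)

By max-flow min-cut theorem, max flow = min cut = 6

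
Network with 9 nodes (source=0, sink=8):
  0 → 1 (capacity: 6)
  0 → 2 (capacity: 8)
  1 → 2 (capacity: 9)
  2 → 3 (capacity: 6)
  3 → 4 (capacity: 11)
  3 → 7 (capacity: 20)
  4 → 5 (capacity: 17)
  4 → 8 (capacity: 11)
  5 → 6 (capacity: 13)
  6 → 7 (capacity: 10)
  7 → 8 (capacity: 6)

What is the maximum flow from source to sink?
Maximum flow = 6

Max flow: 6

Flow assignment:
  0 → 2: 6/8
  2 → 3: 6/6
  3 → 4: 6/11
  4 → 8: 6/11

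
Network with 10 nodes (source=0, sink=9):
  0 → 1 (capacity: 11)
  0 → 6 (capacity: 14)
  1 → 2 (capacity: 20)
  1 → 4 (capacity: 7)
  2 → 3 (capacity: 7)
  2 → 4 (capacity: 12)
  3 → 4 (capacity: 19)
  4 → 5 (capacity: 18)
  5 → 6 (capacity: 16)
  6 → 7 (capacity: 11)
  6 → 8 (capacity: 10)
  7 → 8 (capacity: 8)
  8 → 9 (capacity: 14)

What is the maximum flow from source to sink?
Maximum flow = 14

Max flow: 14

Flow assignment:
  0 → 1: 7/11
  0 → 6: 7/14
  1 → 2: 4/20
  1 → 4: 3/7
  2 → 4: 4/12
  4 → 5: 7/18
  5 → 6: 7/16
  6 → 7: 8/11
  6 → 8: 6/10
  7 → 8: 8/8
  8 → 9: 14/14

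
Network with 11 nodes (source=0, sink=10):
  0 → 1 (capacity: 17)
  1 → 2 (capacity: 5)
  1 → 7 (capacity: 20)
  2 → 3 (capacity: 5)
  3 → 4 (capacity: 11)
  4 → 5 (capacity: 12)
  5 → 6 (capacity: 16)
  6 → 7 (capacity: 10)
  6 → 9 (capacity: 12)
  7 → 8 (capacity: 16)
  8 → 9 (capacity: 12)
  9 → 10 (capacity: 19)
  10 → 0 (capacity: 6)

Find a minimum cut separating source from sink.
Min cut value = 17, edges: (2,3), (8,9)

Min cut value: 17
Partition: S = [0, 1, 2, 7, 8], T = [3, 4, 5, 6, 9, 10]
Cut edges: (2,3), (8,9)

By max-flow min-cut theorem, max flow = min cut = 17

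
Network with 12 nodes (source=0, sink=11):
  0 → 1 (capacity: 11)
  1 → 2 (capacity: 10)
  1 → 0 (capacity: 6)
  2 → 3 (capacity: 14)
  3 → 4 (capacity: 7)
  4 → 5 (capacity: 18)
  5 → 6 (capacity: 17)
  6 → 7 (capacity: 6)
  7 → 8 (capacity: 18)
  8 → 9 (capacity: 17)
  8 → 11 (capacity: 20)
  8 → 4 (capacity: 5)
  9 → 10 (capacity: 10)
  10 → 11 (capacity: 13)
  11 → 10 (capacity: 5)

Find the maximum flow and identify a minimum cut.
Max flow = 6, Min cut edges: (6,7)

Maximum flow: 6
Minimum cut: (6,7)
Partition: S = [0, 1, 2, 3, 4, 5, 6], T = [7, 8, 9, 10, 11]

Max-flow min-cut theorem verified: both equal 6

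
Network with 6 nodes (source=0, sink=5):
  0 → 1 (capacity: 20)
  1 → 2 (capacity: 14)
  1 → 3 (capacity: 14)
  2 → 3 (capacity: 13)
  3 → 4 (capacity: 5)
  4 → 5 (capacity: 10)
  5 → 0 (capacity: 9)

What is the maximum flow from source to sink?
Maximum flow = 5

Max flow: 5

Flow assignment:
  0 → 1: 5/20
  1 → 3: 5/14
  3 → 4: 5/5
  4 → 5: 5/10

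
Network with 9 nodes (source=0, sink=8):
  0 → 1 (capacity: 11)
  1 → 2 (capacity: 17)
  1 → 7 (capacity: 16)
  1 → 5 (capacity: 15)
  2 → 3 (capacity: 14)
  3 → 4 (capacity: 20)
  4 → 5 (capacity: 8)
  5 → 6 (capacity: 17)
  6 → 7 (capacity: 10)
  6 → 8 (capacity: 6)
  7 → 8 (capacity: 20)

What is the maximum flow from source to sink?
Maximum flow = 11

Max flow: 11

Flow assignment:
  0 → 1: 11/11
  1 → 7: 11/16
  7 → 8: 11/20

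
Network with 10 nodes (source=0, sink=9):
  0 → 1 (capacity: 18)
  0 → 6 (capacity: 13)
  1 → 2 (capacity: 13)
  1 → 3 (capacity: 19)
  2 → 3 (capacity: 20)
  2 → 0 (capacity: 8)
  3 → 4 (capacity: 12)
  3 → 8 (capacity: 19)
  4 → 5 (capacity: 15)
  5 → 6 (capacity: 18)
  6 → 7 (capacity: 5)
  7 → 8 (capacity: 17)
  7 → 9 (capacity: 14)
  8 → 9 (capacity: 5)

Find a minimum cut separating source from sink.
Min cut value = 10, edges: (6,7), (8,9)

Min cut value: 10
Partition: S = [0, 1, 2, 3, 4, 5, 6, 8], T = [7, 9]
Cut edges: (6,7), (8,9)

By max-flow min-cut theorem, max flow = min cut = 10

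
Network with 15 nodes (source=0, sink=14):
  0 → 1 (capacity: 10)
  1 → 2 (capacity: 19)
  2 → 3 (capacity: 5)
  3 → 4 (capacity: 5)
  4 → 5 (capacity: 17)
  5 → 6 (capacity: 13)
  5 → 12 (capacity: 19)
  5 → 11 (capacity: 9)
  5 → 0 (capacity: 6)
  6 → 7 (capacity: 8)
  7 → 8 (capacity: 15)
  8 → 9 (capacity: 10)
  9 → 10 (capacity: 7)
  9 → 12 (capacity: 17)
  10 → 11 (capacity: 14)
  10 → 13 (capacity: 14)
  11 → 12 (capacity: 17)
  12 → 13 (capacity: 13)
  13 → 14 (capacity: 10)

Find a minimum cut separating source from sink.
Min cut value = 5, edges: (3,4)

Min cut value: 5
Partition: S = [0, 1, 2, 3], T = [4, 5, 6, 7, 8, 9, 10, 11, 12, 13, 14]
Cut edges: (3,4)

By max-flow min-cut theorem, max flow = min cut = 5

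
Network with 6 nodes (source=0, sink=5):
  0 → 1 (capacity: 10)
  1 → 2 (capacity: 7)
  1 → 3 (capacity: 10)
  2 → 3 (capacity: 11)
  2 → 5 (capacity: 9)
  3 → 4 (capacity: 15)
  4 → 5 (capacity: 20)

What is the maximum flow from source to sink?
Maximum flow = 10

Max flow: 10

Flow assignment:
  0 → 1: 10/10
  1 → 2: 7/7
  1 → 3: 3/10
  2 → 5: 7/9
  3 → 4: 3/15
  4 → 5: 3/20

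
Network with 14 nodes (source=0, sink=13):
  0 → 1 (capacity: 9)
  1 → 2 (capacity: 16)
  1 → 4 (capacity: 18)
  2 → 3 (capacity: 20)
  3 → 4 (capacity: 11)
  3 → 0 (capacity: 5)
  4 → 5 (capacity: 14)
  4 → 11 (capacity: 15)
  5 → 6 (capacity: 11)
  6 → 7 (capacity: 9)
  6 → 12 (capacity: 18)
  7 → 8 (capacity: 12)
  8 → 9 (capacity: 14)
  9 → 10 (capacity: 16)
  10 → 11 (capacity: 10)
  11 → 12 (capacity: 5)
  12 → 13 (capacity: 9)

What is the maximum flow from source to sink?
Maximum flow = 9

Max flow: 9

Flow assignment:
  0 → 1: 9/9
  1 → 4: 9/18
  4 → 5: 4/14
  4 → 11: 5/15
  5 → 6: 4/11
  6 → 12: 4/18
  11 → 12: 5/5
  12 → 13: 9/9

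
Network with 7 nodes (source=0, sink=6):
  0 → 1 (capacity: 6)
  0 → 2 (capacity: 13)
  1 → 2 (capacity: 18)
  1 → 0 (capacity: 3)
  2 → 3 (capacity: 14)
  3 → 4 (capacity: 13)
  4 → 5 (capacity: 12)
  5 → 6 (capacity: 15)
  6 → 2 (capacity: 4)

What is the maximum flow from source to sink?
Maximum flow = 12

Max flow: 12

Flow assignment:
  0 → 1: 6/6
  0 → 2: 6/13
  1 → 2: 6/18
  2 → 3: 12/14
  3 → 4: 12/13
  4 → 5: 12/12
  5 → 6: 12/15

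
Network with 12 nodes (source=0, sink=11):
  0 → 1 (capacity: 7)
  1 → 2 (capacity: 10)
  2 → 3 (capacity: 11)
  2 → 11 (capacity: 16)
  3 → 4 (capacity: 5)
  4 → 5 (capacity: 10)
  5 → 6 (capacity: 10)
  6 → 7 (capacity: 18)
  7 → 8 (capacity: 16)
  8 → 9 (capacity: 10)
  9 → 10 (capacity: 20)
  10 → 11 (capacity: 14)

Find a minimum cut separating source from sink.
Min cut value = 7, edges: (0,1)

Min cut value: 7
Partition: S = [0], T = [1, 2, 3, 4, 5, 6, 7, 8, 9, 10, 11]
Cut edges: (0,1)

By max-flow min-cut theorem, max flow = min cut = 7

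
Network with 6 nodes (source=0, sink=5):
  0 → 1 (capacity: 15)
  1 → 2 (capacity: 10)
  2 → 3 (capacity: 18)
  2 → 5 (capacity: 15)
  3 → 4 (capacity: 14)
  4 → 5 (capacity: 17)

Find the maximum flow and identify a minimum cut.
Max flow = 10, Min cut edges: (1,2)

Maximum flow: 10
Minimum cut: (1,2)
Partition: S = [0, 1], T = [2, 3, 4, 5]

Max-flow min-cut theorem verified: both equal 10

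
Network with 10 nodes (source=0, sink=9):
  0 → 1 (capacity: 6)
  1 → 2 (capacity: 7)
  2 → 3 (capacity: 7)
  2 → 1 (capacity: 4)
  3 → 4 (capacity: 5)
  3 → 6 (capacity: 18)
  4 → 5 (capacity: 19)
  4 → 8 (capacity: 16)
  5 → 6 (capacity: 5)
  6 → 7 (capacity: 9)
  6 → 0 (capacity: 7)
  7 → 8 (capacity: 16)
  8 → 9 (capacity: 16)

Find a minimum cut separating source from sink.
Min cut value = 6, edges: (0,1)

Min cut value: 6
Partition: S = [0], T = [1, 2, 3, 4, 5, 6, 7, 8, 9]
Cut edges: (0,1)

By max-flow min-cut theorem, max flow = min cut = 6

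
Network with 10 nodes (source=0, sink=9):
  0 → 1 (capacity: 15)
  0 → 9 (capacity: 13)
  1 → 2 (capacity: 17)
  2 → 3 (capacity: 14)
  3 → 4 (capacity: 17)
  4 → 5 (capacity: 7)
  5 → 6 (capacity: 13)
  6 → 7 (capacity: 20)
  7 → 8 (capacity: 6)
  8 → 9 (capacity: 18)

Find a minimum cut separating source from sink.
Min cut value = 19, edges: (0,9), (7,8)

Min cut value: 19
Partition: S = [0, 1, 2, 3, 4, 5, 6, 7], T = [8, 9]
Cut edges: (0,9), (7,8)

By max-flow min-cut theorem, max flow = min cut = 19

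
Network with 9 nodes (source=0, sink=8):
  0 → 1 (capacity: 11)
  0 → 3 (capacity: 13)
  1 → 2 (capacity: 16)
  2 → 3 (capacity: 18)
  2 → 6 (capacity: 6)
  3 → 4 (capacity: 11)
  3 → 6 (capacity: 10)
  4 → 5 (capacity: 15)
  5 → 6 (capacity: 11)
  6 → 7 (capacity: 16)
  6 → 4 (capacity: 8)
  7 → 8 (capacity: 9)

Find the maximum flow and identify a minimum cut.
Max flow = 9, Min cut edges: (7,8)

Maximum flow: 9
Minimum cut: (7,8)
Partition: S = [0, 1, 2, 3, 4, 5, 6, 7], T = [8]

Max-flow min-cut theorem verified: both equal 9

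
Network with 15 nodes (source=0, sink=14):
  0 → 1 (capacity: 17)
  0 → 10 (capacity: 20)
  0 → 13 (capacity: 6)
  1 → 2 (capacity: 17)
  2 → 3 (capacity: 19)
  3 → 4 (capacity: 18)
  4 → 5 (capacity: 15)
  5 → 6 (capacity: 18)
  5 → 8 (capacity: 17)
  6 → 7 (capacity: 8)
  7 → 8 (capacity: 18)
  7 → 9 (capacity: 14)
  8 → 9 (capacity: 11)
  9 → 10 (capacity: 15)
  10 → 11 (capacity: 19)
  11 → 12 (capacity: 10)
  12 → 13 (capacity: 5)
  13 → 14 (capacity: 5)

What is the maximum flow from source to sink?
Maximum flow = 5

Max flow: 5

Flow assignment:
  0 → 1: 5/17
  1 → 2: 5/17
  2 → 3: 5/19
  3 → 4: 5/18
  4 → 5: 5/15
  5 → 8: 5/17
  8 → 9: 5/11
  9 → 10: 5/15
  10 → 11: 5/19
  11 → 12: 5/10
  12 → 13: 5/5
  13 → 14: 5/5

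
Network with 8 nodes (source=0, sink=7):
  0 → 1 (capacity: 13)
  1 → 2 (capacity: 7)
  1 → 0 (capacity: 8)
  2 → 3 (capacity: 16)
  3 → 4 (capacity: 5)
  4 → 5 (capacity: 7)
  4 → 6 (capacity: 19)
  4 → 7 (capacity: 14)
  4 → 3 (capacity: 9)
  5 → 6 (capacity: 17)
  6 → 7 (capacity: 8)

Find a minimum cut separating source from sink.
Min cut value = 5, edges: (3,4)

Min cut value: 5
Partition: S = [0, 1, 2, 3], T = [4, 5, 6, 7]
Cut edges: (3,4)

By max-flow min-cut theorem, max flow = min cut = 5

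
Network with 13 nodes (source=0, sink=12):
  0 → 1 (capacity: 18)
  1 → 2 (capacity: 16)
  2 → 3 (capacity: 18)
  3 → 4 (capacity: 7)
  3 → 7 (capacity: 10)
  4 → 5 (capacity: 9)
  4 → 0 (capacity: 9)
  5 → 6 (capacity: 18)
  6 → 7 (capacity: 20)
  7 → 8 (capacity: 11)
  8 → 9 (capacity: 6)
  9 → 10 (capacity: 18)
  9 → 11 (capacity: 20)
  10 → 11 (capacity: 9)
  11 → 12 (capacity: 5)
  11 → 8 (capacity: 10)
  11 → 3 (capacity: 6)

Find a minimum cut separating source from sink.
Min cut value = 5, edges: (11,12)

Min cut value: 5
Partition: S = [0, 1, 2, 3, 4, 5, 6, 7, 8, 9, 10, 11], T = [12]
Cut edges: (11,12)

By max-flow min-cut theorem, max flow = min cut = 5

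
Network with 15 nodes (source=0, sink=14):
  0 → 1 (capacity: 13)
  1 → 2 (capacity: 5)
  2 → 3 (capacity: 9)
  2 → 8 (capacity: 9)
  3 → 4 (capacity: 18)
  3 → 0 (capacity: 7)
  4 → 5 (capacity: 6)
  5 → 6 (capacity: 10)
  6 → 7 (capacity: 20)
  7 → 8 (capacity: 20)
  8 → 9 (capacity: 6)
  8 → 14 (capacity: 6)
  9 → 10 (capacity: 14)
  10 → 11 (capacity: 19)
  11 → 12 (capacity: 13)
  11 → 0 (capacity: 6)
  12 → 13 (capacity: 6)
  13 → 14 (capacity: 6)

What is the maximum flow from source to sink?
Maximum flow = 5

Max flow: 5

Flow assignment:
  0 → 1: 5/13
  1 → 2: 5/5
  2 → 8: 5/9
  8 → 14: 5/6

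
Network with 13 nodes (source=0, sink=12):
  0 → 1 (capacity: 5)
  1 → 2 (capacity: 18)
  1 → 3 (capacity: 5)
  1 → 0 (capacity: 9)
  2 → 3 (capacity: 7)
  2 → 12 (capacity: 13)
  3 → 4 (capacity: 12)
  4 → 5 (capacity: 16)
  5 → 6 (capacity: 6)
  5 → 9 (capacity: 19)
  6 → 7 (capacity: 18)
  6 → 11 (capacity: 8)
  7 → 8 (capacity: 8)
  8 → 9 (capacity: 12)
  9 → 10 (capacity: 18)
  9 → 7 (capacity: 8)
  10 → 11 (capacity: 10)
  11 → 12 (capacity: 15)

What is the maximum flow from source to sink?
Maximum flow = 5

Max flow: 5

Flow assignment:
  0 → 1: 5/5
  1 → 2: 5/18
  2 → 12: 5/13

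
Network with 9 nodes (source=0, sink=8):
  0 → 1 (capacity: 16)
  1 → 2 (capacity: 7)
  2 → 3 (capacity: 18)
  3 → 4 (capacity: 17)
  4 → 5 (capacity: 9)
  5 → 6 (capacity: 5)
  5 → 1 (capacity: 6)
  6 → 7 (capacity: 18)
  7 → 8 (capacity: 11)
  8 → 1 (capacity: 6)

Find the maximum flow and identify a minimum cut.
Max flow = 5, Min cut edges: (5,6)

Maximum flow: 5
Minimum cut: (5,6)
Partition: S = [0, 1, 2, 3, 4, 5], T = [6, 7, 8]

Max-flow min-cut theorem verified: both equal 5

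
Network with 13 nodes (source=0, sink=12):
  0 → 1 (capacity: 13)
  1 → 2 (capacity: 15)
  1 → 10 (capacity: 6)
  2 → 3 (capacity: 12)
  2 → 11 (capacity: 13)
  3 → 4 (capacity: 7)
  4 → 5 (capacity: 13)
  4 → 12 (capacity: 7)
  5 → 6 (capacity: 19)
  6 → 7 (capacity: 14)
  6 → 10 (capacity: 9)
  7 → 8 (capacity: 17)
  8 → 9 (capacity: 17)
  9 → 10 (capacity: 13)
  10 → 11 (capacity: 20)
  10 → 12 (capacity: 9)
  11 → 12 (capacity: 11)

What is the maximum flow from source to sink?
Maximum flow = 13

Max flow: 13

Flow assignment:
  0 → 1: 13/13
  1 → 2: 7/15
  1 → 10: 6/6
  2 → 11: 7/13
  10 → 12: 6/9
  11 → 12: 7/11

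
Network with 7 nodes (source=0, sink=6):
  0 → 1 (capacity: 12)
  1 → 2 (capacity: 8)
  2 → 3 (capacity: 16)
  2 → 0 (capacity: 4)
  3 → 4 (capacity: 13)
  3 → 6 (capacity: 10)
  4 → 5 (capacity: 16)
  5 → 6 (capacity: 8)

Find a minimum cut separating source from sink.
Min cut value = 8, edges: (1,2)

Min cut value: 8
Partition: S = [0, 1], T = [2, 3, 4, 5, 6]
Cut edges: (1,2)

By max-flow min-cut theorem, max flow = min cut = 8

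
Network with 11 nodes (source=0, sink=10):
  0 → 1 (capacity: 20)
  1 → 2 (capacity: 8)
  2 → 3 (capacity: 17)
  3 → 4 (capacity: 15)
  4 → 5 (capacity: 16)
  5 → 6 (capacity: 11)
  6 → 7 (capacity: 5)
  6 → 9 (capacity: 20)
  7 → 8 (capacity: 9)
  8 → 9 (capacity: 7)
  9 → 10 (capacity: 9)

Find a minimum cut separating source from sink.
Min cut value = 8, edges: (1,2)

Min cut value: 8
Partition: S = [0, 1], T = [2, 3, 4, 5, 6, 7, 8, 9, 10]
Cut edges: (1,2)

By max-flow min-cut theorem, max flow = min cut = 8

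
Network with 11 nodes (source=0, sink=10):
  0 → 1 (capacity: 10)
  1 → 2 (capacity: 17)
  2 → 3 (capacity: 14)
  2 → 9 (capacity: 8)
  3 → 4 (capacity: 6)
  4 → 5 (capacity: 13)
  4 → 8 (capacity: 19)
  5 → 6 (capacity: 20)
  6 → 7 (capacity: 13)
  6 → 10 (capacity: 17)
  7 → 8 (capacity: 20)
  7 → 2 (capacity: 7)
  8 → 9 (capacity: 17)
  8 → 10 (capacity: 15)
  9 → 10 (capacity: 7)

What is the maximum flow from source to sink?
Maximum flow = 10

Max flow: 10

Flow assignment:
  0 → 1: 10/10
  1 → 2: 10/17
  2 → 3: 3/14
  2 → 9: 7/8
  3 → 4: 3/6
  4 → 8: 3/19
  8 → 10: 3/15
  9 → 10: 7/7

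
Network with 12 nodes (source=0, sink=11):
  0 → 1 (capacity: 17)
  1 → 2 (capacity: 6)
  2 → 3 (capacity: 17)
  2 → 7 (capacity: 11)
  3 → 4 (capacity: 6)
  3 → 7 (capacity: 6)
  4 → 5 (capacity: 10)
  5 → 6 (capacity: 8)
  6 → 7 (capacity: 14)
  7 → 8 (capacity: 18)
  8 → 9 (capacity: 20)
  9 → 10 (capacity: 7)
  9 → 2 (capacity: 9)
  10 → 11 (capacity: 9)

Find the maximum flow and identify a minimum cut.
Max flow = 6, Min cut edges: (1,2)

Maximum flow: 6
Minimum cut: (1,2)
Partition: S = [0, 1], T = [2, 3, 4, 5, 6, 7, 8, 9, 10, 11]

Max-flow min-cut theorem verified: both equal 6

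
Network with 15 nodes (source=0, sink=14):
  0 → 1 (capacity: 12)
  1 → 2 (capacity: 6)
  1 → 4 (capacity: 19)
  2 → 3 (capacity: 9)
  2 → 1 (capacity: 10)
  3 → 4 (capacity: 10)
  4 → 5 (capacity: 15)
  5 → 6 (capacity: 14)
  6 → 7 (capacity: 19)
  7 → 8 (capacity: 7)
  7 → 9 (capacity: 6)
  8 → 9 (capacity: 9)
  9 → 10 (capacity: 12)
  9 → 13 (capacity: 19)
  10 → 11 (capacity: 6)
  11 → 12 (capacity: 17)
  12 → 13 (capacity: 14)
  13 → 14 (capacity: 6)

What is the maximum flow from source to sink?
Maximum flow = 6

Max flow: 6

Flow assignment:
  0 → 1: 6/12
  1 → 4: 6/19
  4 → 5: 6/15
  5 → 6: 6/14
  6 → 7: 6/19
  7 → 8: 6/7
  8 → 9: 6/9
  9 → 13: 6/19
  13 → 14: 6/6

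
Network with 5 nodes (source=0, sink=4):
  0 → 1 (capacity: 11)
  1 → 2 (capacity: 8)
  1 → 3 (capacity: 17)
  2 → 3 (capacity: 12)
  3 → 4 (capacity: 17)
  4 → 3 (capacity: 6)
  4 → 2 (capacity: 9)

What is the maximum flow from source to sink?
Maximum flow = 11

Max flow: 11

Flow assignment:
  0 → 1: 11/11
  1 → 3: 11/17
  3 → 4: 11/17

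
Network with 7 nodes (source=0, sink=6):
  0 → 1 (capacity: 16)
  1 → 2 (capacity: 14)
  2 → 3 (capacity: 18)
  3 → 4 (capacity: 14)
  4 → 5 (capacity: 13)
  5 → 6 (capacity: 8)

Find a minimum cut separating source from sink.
Min cut value = 8, edges: (5,6)

Min cut value: 8
Partition: S = [0, 1, 2, 3, 4, 5], T = [6]
Cut edges: (5,6)

By max-flow min-cut theorem, max flow = min cut = 8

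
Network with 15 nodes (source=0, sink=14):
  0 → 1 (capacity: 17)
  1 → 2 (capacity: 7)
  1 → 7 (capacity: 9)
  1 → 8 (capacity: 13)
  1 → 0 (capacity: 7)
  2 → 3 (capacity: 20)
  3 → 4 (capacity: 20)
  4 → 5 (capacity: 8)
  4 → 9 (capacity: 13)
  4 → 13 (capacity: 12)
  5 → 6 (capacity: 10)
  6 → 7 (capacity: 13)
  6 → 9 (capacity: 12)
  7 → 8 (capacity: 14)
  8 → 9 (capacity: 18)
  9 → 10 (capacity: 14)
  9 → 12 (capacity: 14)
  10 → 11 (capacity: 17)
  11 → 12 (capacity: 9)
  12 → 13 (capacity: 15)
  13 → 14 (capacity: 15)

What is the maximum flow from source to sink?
Maximum flow = 15

Max flow: 15

Flow assignment:
  0 → 1: 15/17
  1 → 2: 5/7
  1 → 8: 10/13
  2 → 3: 5/20
  3 → 4: 5/20
  4 → 13: 5/12
  8 → 9: 10/18
  9 → 12: 10/14
  12 → 13: 10/15
  13 → 14: 15/15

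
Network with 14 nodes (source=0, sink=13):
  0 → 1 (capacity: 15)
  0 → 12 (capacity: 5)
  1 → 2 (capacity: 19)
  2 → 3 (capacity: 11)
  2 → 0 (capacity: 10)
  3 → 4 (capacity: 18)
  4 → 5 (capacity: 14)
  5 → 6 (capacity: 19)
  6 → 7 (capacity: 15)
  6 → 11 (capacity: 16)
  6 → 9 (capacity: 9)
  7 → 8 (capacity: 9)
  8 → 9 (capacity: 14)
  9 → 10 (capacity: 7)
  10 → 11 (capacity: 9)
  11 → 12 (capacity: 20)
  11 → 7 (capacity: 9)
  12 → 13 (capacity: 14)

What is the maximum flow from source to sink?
Maximum flow = 14

Max flow: 14

Flow assignment:
  0 → 1: 11/15
  0 → 12: 3/5
  1 → 2: 11/19
  2 → 3: 11/11
  3 → 4: 11/18
  4 → 5: 11/14
  5 → 6: 11/19
  6 → 11: 11/16
  11 → 12: 11/20
  12 → 13: 14/14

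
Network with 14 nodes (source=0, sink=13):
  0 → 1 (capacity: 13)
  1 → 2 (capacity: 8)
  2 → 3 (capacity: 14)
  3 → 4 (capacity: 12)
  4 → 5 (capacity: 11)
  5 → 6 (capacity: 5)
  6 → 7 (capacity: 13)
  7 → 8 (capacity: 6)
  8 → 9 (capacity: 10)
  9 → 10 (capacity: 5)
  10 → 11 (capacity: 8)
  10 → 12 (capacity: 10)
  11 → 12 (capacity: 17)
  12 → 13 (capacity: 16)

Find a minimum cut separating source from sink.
Min cut value = 5, edges: (9,10)

Min cut value: 5
Partition: S = [0, 1, 2, 3, 4, 5, 6, 7, 8, 9], T = [10, 11, 12, 13]
Cut edges: (9,10)

By max-flow min-cut theorem, max flow = min cut = 5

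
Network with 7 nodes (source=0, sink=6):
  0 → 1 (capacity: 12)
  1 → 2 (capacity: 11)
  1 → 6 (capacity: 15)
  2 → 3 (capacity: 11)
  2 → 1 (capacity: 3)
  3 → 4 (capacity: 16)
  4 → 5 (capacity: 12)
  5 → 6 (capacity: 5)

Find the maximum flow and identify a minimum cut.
Max flow = 12, Min cut edges: (0,1)

Maximum flow: 12
Minimum cut: (0,1)
Partition: S = [0], T = [1, 2, 3, 4, 5, 6]

Max-flow min-cut theorem verified: both equal 12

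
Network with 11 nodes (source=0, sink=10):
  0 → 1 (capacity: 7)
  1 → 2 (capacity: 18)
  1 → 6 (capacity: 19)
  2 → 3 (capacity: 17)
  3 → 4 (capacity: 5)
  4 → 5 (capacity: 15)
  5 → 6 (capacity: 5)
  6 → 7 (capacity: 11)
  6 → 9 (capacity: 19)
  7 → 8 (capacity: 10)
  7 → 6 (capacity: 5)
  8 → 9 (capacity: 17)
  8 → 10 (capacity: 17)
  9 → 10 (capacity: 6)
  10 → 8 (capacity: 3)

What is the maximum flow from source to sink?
Maximum flow = 7

Max flow: 7

Flow assignment:
  0 → 1: 7/7
  1 → 6: 7/19
  6 → 7: 1/11
  6 → 9: 6/19
  7 → 8: 1/10
  8 → 10: 1/17
  9 → 10: 6/6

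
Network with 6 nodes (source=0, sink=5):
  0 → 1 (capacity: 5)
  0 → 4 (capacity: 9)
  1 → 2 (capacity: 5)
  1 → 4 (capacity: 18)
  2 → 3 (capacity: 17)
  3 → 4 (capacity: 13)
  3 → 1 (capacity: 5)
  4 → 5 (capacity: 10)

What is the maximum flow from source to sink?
Maximum flow = 10

Max flow: 10

Flow assignment:
  0 → 1: 1/5
  0 → 4: 9/9
  1 → 4: 1/18
  4 → 5: 10/10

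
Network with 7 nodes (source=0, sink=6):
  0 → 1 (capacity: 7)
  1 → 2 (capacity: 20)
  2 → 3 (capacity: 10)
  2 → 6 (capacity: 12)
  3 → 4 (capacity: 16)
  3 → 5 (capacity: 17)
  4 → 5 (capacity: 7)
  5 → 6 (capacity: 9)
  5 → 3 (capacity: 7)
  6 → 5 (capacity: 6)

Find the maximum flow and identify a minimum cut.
Max flow = 7, Min cut edges: (0,1)

Maximum flow: 7
Minimum cut: (0,1)
Partition: S = [0], T = [1, 2, 3, 4, 5, 6]

Max-flow min-cut theorem verified: both equal 7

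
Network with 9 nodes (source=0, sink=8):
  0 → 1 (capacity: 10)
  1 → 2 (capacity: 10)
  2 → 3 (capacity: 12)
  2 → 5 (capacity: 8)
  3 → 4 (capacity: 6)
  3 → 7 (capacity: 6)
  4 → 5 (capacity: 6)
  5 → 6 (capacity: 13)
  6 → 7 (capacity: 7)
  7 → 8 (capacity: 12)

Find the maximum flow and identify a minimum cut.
Max flow = 10, Min cut edges: (1,2)

Maximum flow: 10
Minimum cut: (1,2)
Partition: S = [0, 1], T = [2, 3, 4, 5, 6, 7, 8]

Max-flow min-cut theorem verified: both equal 10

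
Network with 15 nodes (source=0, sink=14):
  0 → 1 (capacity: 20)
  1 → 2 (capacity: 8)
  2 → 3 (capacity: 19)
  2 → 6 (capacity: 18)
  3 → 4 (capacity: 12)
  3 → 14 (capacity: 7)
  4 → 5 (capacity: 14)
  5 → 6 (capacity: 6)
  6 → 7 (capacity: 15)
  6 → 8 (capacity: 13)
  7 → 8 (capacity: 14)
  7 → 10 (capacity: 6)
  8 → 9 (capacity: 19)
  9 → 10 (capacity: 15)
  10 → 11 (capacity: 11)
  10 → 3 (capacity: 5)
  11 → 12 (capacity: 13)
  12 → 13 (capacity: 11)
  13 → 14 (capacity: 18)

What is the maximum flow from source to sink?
Maximum flow = 8

Max flow: 8

Flow assignment:
  0 → 1: 8/20
  1 → 2: 8/8
  2 → 3: 7/19
  2 → 6: 1/18
  3 → 14: 7/7
  6 → 7: 1/15
  7 → 10: 1/6
  10 → 11: 1/11
  11 → 12: 1/13
  12 → 13: 1/11
  13 → 14: 1/18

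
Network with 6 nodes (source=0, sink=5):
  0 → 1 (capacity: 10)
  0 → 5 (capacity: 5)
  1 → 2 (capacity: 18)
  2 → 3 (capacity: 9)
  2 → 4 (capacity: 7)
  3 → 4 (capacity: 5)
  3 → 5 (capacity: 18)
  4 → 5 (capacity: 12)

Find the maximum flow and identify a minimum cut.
Max flow = 15, Min cut edges: (0,1), (0,5)

Maximum flow: 15
Minimum cut: (0,1), (0,5)
Partition: S = [0], T = [1, 2, 3, 4, 5]

Max-flow min-cut theorem verified: both equal 15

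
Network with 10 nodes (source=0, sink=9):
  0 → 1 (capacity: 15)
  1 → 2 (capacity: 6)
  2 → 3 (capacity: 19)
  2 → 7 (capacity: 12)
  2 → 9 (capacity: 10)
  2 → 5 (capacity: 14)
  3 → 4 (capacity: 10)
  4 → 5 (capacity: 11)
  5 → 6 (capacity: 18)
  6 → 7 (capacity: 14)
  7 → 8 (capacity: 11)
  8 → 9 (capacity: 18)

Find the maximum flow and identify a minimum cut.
Max flow = 6, Min cut edges: (1,2)

Maximum flow: 6
Minimum cut: (1,2)
Partition: S = [0, 1], T = [2, 3, 4, 5, 6, 7, 8, 9]

Max-flow min-cut theorem verified: both equal 6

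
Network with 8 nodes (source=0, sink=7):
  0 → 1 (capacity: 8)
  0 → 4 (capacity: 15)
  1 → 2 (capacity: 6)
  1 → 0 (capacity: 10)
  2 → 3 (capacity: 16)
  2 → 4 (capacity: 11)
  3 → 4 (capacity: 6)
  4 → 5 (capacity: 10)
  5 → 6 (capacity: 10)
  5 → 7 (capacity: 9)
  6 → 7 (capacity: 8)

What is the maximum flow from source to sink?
Maximum flow = 10

Max flow: 10

Flow assignment:
  0 → 1: 6/8
  0 → 4: 4/15
  1 → 2: 6/6
  2 → 4: 6/11
  4 → 5: 10/10
  5 → 6: 1/10
  5 → 7: 9/9
  6 → 7: 1/8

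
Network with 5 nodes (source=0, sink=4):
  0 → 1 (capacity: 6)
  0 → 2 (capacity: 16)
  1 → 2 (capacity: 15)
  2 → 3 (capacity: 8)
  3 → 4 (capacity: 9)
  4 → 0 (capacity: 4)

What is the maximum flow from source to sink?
Maximum flow = 8

Max flow: 8

Flow assignment:
  0 → 1: 6/6
  0 → 2: 2/16
  1 → 2: 6/15
  2 → 3: 8/8
  3 → 4: 8/9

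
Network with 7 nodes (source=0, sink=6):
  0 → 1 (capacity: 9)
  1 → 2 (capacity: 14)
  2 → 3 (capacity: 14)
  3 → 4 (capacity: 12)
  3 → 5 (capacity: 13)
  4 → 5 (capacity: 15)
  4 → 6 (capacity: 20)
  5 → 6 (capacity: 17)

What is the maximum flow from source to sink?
Maximum flow = 9

Max flow: 9

Flow assignment:
  0 → 1: 9/9
  1 → 2: 9/14
  2 → 3: 9/14
  3 → 4: 9/12
  4 → 6: 9/20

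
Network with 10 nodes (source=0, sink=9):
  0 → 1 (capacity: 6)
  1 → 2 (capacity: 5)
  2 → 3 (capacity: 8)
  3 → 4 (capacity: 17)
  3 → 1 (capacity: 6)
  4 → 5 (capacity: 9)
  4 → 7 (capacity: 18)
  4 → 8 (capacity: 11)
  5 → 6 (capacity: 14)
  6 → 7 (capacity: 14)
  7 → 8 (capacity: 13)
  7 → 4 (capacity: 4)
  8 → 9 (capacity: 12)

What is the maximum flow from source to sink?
Maximum flow = 5

Max flow: 5

Flow assignment:
  0 → 1: 5/6
  1 → 2: 5/5
  2 → 3: 5/8
  3 → 4: 5/17
  4 → 8: 5/11
  8 → 9: 5/12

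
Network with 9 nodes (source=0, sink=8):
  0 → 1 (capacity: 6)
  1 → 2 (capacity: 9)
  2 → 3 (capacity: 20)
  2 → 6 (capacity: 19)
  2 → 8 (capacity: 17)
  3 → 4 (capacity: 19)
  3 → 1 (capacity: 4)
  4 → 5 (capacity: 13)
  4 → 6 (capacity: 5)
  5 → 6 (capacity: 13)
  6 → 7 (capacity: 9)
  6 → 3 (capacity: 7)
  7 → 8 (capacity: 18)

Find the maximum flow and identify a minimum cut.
Max flow = 6, Min cut edges: (0,1)

Maximum flow: 6
Minimum cut: (0,1)
Partition: S = [0], T = [1, 2, 3, 4, 5, 6, 7, 8]

Max-flow min-cut theorem verified: both equal 6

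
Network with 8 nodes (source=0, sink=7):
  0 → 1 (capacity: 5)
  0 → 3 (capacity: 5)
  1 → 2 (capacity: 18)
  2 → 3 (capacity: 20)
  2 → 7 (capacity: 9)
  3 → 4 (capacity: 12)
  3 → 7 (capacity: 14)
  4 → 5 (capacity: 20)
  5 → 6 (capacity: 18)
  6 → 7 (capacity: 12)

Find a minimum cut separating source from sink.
Min cut value = 10, edges: (0,1), (0,3)

Min cut value: 10
Partition: S = [0], T = [1, 2, 3, 4, 5, 6, 7]
Cut edges: (0,1), (0,3)

By max-flow min-cut theorem, max flow = min cut = 10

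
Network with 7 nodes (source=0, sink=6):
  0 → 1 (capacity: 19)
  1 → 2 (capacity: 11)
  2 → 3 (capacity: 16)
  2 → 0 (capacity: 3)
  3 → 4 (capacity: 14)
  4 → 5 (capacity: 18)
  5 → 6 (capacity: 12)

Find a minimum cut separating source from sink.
Min cut value = 11, edges: (1,2)

Min cut value: 11
Partition: S = [0, 1], T = [2, 3, 4, 5, 6]
Cut edges: (1,2)

By max-flow min-cut theorem, max flow = min cut = 11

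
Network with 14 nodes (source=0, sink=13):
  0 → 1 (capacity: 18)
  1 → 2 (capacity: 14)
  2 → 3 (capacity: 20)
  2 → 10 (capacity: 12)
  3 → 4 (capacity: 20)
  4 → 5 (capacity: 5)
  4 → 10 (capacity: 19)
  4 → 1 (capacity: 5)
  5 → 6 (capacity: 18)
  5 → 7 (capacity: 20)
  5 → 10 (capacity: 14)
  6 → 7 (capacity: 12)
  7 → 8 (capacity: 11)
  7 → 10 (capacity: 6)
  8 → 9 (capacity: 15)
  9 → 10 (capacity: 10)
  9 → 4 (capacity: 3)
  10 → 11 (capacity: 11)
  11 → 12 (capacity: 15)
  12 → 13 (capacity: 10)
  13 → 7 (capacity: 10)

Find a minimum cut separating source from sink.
Min cut value = 10, edges: (12,13)

Min cut value: 10
Partition: S = [0, 1, 2, 3, 4, 5, 6, 7, 8, 9, 10, 11, 12], T = [13]
Cut edges: (12,13)

By max-flow min-cut theorem, max flow = min cut = 10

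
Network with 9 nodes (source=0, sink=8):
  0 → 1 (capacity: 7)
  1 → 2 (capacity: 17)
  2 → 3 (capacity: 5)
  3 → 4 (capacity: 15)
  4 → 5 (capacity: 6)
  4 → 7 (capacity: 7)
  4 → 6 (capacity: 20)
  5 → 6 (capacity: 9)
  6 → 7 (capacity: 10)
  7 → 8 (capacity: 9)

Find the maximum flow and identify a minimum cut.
Max flow = 5, Min cut edges: (2,3)

Maximum flow: 5
Minimum cut: (2,3)
Partition: S = [0, 1, 2], T = [3, 4, 5, 6, 7, 8]

Max-flow min-cut theorem verified: both equal 5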